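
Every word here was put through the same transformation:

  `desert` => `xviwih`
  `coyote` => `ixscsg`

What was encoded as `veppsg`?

collar

The output letters match the input read backwards, each shifted +4: desert reversed is tresed. The word is reversed, then every letter is shifted forward by 4.
Decoding veppsg: shift back: v−4=r, e−4=a, p−4=l, p−4=l, s−4=o, g−4=c → ralloc; then reverse → collar.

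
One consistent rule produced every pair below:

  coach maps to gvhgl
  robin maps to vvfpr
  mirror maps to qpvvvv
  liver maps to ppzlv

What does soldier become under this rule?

wvphplv

Vowels shift forward by 7 and consonants shift forward by 4.
Applying it to soldier: s(cons)+4=w, o(vowel)+7=v, l(cons)+4=p, d(cons)+4=h, i(vowel)+7=p, e(vowel)+7=l, r(cons)+4=v.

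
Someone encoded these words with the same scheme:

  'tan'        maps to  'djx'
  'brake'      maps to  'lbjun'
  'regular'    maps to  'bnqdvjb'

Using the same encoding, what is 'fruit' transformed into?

pbdrd

The shift depends on letter class: consonant t→d is +10, but vowel a→j is +9. The rule splits by letter class: vowels +9, consonants +10.
For fruit: f(cons)+10=p, r(cons)+10=b, u(vowel)+9=d, i(vowel)+9=r, t(cons)+10=d.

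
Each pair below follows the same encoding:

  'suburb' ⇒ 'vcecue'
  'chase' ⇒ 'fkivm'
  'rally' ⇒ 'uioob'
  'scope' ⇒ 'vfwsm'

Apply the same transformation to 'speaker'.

vsminmu

The shift depends on letter class: consonant s→v is +3, but vowel u→c is +8. Two shifts are in play — +8 for a/e/i/o/u, +3 for every other letter.
On speaker: s(cons)+3=v, p(cons)+3=s, e(vowel)+8=m, a(vowel)+8=i, k(cons)+3=n, e(vowel)+8=m, r(cons)+3=u.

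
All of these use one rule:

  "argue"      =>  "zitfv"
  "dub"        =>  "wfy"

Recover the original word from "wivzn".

dream

This is the alphabet-reversal cipher (Atbash): a becomes z, b becomes y, etc.
Reversing it on wivzn: w↔d, i↔r, v↔e, z↔a, n↔m.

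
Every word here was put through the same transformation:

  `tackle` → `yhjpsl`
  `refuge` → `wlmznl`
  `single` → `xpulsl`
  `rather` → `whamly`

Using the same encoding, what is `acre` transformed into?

fjyj

Shifts by position in tackle: pos 0: t→y (+5), pos 1: a→h (+7), pos 2: c→j (+7), pos 3: k→p (+5), pos 4: l→s (+7), pos 5: e→l (+7) — repeating every 3. A repeating key of period 3 is used — shifts +5, +7, +7 over and over.
On acre: a+5=f, c+7=j, r+7=y, e+5=j.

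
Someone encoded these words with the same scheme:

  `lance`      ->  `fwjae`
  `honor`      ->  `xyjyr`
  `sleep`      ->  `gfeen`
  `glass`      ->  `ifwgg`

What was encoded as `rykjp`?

Treating letters as 0–25, the rule is x ↦ 15x + 22 (mod 26).
Reversing it on rykjp: r(17)→7·(17−22)≡17=r; y(24)→7·(24−22)≡14=o; k(10)→7·(10−22)≡20=u; j(9)→7·(9−22)≡13=n; p(15)→7·(15−22)≡3=d (all mod 26).

round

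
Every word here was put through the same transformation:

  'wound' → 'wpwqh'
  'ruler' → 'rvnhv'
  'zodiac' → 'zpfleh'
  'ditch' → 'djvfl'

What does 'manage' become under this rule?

In wound: w→w is +0, o→p is +1, u→w is +2, n→q is +3 — the shift increases by 1 each position. Each letter shifts forward by its position index (0, 1, 2, …) — the shift grows by one for each successive letter.
On manage: m+0=m, a+1=b, n+2=p, a+3=d, g+4=k, e+5=j.

mbpdkj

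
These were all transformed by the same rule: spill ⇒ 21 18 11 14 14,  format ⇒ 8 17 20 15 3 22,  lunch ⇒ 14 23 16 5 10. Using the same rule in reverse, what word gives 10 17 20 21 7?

horse

The number is (letter's place in the alphabet, a=1) + 2.
Reversing it on 10 17 20 21 7: 10→(10−2)÷1=8=h, 17→(17−2)÷1=15=o, 20→(20−2)÷1=18=r, 21→(21−2)÷1=19=s, 7→(7−2)÷1=5=e.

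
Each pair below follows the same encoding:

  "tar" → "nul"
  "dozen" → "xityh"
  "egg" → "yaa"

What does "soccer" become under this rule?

miwwyl

This is a Caesar cipher with shift 20.
Applying it to soccer: s+20=m, o+20=i, c+20=w, c+20=w, e+20=y, r+20=l.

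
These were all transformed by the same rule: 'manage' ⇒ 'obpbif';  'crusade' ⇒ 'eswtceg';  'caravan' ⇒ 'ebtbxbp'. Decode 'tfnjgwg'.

Shifts by position in manage: pos 0: m→o (+2), pos 1: a→b (+1), pos 2: n→p (+2), pos 3: a→b (+1) — repeating every 2. It's a Vigenère-style cipher with numeric key [2,1]: position i shifts by key[i mod 2].
Undoing it on tfnjgwg: t−2=r, f−1=e, n−2=l, j−1=i, g−2=e, w−1=v, g−2=e.

relieve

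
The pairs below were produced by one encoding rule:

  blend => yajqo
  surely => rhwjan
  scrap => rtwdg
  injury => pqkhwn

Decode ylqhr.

This is an affine cipher: with a=0,…,z=25, each position x becomes (21x+3) mod 26.
Reversing it on ylqhr: y(24)→5·(24−3)≡1=b; l(11)→5·(11−3)≡14=o; q(16)→5·(16−3)≡13=n; h(7)→5·(7−3)≡20=u; r(17)→5·(17−3)≡18=s (all mod 26).

bonus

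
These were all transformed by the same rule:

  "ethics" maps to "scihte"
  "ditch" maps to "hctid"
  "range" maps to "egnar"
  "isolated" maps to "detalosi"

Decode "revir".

It's just the letters in reverse order.
Reversing it on revir: then reverse → river.

river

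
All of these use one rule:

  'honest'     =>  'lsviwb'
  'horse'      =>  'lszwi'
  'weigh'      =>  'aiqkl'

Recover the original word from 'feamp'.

Shifts by position in honest: pos 0: h→l (+4), pos 1: o→s (+4), pos 2: n→v (+8), pos 3: e→i (+4), pos 4: s→w (+4), pos 5: t→b (+8) — repeating every 3. A repeating key of period 3 is used — shifts +4, +4, +8 over and over.
Decoding feamp: f−4=b, e−4=a, a−8=s, m−4=i, p−4=l.

basil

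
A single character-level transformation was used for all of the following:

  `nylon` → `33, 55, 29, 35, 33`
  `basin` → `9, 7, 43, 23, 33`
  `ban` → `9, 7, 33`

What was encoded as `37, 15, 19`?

n(#14)→33 and y(#25)→55: differences scale by 2, so n = 2·pos + 5. The formula is n = 2×(alphabet index, a=1) + 5.
Reversing it on 37, 15, 19: 37→(37−5)÷2=16=p, 15→(15−5)÷2=5=e, 19→(19−5)÷2=7=g.

peg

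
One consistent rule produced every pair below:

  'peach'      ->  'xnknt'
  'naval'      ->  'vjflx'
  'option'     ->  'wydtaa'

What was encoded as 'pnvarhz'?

helpful

In peach: p→x is +8, e→n is +9, a→k is +10, c→n is +11 — the shift increases by 1 each position. Letter i (0-indexed) is shifted by i+8, so successive shifts are 8, 9, 10, ….
Reversing it on pnvarhz: p−8=h, n−9=e, v−10=l, a−11=p, r−12=f, h−13=u, z−14=l.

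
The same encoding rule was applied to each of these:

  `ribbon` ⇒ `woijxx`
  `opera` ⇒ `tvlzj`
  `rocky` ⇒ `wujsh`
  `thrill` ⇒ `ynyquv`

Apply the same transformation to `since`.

In ribbon: r→w is +5, i→o is +6, b→i is +7, b→j is +8 — the shift increases by 1 each position. The shift increases by 1 at each position, starting from +5: 5, 6, 7, ….
On since: s+5=x, i+6=o, n+7=u, c+8=k, e+9=n.

xoukn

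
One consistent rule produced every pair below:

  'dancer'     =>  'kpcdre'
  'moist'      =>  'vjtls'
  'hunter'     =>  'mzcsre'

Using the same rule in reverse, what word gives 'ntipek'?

d(3)→k(10) and a(0)→p(15) fit y≡7x+15 (mod 26); the inverse of 7 mod 26 is 15. Treating letters as 0–25, the rule is x ↦ 7x + 15 (mod 26).
Reversing it on ntipek: n(13)→15·(13−15)≡22=w; t(19)→15·(19−15)≡8=i; i(8)→15·(8−15)≡25=z; p(15)→15·(15−15)≡0=a; e(4)→15·(4−15)≡17=r; k(10)→15·(10−15)≡3=d (all mod 26).

wizard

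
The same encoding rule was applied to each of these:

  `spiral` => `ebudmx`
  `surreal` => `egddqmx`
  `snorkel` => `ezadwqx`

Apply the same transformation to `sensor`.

eqzead

Compare letters: s→e is +12, p→b is +12, i→u is +12 — a constant shift. This is a Caesar cipher with shift 12.
Applying it to sensor: s+12=e, e+12=q, n+12=z, s+12=e, o+12=a, r+12=d.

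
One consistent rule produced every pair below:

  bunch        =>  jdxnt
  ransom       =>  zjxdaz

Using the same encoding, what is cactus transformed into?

The shift increases by 1 at each position, starting from +8: 8, 9, 10, ….
For cactus: c+8=k, a+9=j, c+10=m, t+11=e, u+12=g, s+13=f.

kjmegf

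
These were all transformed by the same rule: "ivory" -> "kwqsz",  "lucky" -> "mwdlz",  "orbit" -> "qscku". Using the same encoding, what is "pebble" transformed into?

The shift depends on letter class: consonant v→w is +1, but vowel i→k is +2. Vowels shift forward by 2 and consonants shift forward by 1.
On pebble: p(cons)+1=q, e(vowel)+2=g, b(cons)+1=c, b(cons)+1=c, l(cons)+1=m, e(vowel)+2=g.

qgccmg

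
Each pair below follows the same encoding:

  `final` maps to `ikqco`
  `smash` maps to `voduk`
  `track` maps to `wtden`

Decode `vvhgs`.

steep

Shifts by position in final: pos 0: f→i (+3), pos 1: i→k (+2), pos 2: n→q (+3), pos 3: a→c (+2) — repeating every 2. A repeating key of period 2 is used — shifts +3, +2 over and over.
Reversing it on vvhgs: v−3=s, v−2=t, h−3=e, g−2=e, s−3=p.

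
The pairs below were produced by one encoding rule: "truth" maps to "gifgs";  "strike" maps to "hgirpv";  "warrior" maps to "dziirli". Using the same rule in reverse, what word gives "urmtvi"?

finger

Each pair mirrors across the alphabet (t↔g, r↔i, u↔f): positions sum to 25. This is the alphabet-reversal cipher (Atbash): a becomes z, b becomes y, etc.
Decoding urmtvi: u↔f, r↔i, m↔n, t↔g, v↔e, i↔r.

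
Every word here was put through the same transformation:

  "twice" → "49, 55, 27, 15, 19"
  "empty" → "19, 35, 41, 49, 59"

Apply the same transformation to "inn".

27, 37, 37

t(#20)→49 and w(#23)→55: differences scale by 2, so n = 2·pos + 9. Each letter becomes 2×(its alphabet position, a=1..z=26) + 9.
On inn: i=9→27, n=14→37, n=14→37.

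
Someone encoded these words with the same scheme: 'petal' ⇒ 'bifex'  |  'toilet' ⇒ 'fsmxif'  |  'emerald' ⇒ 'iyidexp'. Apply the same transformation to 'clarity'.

oxedmfk

The shift depends on letter class: consonant p→b is +12, but vowel e→i is +4. The rule splits by letter class: vowels +4, consonants +12.
For clarity: c(cons)+12=o, l(cons)+12=x, a(vowel)+4=e, r(cons)+12=d, i(vowel)+4=m, t(cons)+12=f, y(cons)+12=k.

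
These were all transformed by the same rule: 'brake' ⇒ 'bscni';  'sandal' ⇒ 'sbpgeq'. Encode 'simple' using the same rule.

In brake: b→b is +0, r→s is +1, a→c is +2, k→n is +3 — the shift increases by 1 each position. Each letter shifts forward by its position index (0, 1, 2, …) — the shift grows by one for each successive letter.
On simple: s+0=s, i+1=j, m+2=o, p+3=s, l+4=p, e+5=j.

sjospj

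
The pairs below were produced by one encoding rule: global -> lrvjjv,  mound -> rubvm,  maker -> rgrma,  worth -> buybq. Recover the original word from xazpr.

sushi

In global: g→l is +5, l→r is +6, o→v is +7, b→j is +8 — the shift increases by 1 each position. Each letter shifts forward by (position + 5), i.e. 5, 6, 7, … — the shift grows by one for each successive letter.
Reversing it on xazpr: x−5=s, a−6=u, z−7=s, p−8=h, r−9=i.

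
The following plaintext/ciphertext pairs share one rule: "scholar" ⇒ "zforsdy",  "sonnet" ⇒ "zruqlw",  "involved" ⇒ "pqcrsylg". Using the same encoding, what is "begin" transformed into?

Shifts by position in scholar: pos 0: s→z (+7), pos 1: c→f (+3), pos 2: h→o (+7), pos 3: o→r (+3) — repeating every 2. A repeating key of period 2 is used — shifts +7, +3 over and over.
On begin: b+7=i, e+3=h, g+7=n, i+3=l, n+7=u.

ihnlu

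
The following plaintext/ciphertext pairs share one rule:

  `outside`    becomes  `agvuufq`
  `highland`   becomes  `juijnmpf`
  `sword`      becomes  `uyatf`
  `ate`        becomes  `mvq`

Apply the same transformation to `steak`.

The shift depends on letter class: consonant t→v is +2, but vowel o→a is +12. The rule splits by letter class: vowels +12, consonants +2.
Applying it to steak: s(cons)+2=u, t(cons)+2=v, e(vowel)+12=q, a(vowel)+12=m, k(cons)+2=m.

uvqmm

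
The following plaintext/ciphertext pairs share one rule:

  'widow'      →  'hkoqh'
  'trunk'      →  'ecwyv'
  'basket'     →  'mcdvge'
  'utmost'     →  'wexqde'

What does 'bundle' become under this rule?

mwyowg

The shift depends on letter class: consonant w→h is +11, but vowel i→k is +2. Two shifts are in play — +2 for a/e/i/o/u, +11 for every other letter.
For bundle: b(cons)+11=m, u(vowel)+2=w, n(cons)+11=y, d(cons)+11=o, l(cons)+11=w, e(vowel)+2=g.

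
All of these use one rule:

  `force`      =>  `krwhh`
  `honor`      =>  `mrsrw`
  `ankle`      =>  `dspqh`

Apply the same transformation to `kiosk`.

The rule splits by letter class: vowels +3, consonants +5.
For kiosk: k(cons)+5=p, i(vowel)+3=l, o(vowel)+3=r, s(cons)+5=x, k(cons)+5=p.

plrxp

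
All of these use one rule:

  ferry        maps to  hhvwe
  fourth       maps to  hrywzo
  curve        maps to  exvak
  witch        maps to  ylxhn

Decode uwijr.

In ferry: f→h is +2, e→h is +3, r→v is +4, r→w is +5 — the shift increases by 1 each position. Each letter shifts forward by (position + 2), i.e. 2, 3, 4, … — the shift grows by one for each successive letter.
Reversing it on uwijr: u−2=s, w−3=t, i−4=e, j−5=e, r−6=l.

steel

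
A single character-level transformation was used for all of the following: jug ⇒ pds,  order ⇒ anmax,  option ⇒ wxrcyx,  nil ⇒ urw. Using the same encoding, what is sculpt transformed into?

Two steps: reverse the string, then apply a Caesar shift of +9.
Applying it to sculpt: reverse → tplucs; then shift: t+9=c, p+9=y, l+9=u, u+9=d, c+9=l, s+9=b.

cyudlb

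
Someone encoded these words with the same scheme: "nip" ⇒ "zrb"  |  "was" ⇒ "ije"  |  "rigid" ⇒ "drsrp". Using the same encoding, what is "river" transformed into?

drhnd

Vowels shift forward by 9 and consonants shift forward by 12.
For river: r(cons)+12=d, i(vowel)+9=r, v(cons)+12=h, e(vowel)+9=n, r(cons)+12=d.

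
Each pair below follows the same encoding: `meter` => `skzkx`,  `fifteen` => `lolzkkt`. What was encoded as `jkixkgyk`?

Every letter moves 6 places later in the alphabet, wrapping around z→a.
Undoing it on jkixkgyk: j−6=d, k−6=e, i−6=c, x−6=r, k−6=e, g−6=a, y−6=s, k−6=e.

decrease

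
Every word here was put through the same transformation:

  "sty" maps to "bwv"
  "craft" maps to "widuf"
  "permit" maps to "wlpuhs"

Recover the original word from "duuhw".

The output letters match the input read backwards, each shifted +3: sty reversed is yts. Two steps: reverse the string, then apply a Caesar shift of +3.
Undoing it on duuhw: shift back: d−3=a, u−3=r, u−3=r, h−3=e, w−3=t → arret; then reverse → terra.

terra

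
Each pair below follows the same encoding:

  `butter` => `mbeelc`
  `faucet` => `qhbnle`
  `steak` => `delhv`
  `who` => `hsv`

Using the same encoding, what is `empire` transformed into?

The rule splits by letter class: vowels +7, consonants +11.
Applying it to empire: e(vowel)+7=l, m(cons)+11=x, p(cons)+11=a, i(vowel)+7=p, r(cons)+11=c, e(vowel)+7=l.

lxapcl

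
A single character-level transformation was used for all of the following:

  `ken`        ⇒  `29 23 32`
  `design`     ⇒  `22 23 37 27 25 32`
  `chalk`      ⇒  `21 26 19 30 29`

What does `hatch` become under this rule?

k is letter #11 and maps to 29: an offset of 18. Each letter is replaced by its alphabet position (a=1..z=26) + 18.
Applying it to hatch: h=8→26, a=1→19, t=20→38, c=3→21, h=8→26.

26 19 38 21 26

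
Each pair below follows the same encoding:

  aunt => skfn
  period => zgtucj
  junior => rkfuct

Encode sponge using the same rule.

a(0)→s(18) and u(20)→k(10) fit y≡23x+18 (mod 26); the inverse of 23 mod 26 is 17. This is an affine cipher: with a=0,…,z=25, each position x becomes (23x+18) mod 26.
For sponge: s(18)→23·18+18≡16=q; p(15)→23·15+18≡25=z; o(14)→23·14+18≡2=c; n(13)→23·13+18≡5=f; g(6)→23·6+18≡0=a; e(4)→23·4+18≡6=g (all mod 26).

qzcfag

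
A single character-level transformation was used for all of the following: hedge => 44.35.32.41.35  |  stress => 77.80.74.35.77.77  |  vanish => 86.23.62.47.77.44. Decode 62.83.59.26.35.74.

h(#8)→44 and e(#5)→35: differences scale by 3, so n = 3·pos + 20. Each letter becomes 3×(its alphabet position, a=1..z=26) + 20.
Decoding 62.83.59.26.35.74: 62→(62−20)÷3=14=n, 83→(83−20)÷3=21=u, 59→(59−20)÷3=13=m, 26→(26−20)÷3=2=b, 35→(35−20)÷3=5=e, 74→(74−20)÷3=18=r.

number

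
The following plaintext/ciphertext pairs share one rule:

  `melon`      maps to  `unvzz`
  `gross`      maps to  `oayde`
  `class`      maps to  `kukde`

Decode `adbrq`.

In melon: m→u is +8, e→n is +9, l→v is +10, o→z is +11 — the shift increases by 1 each position. Letter i (0-indexed) is shifted by i+8, so successive shifts are 8, 9, 10, ….
Reversing it on adbrq: a−8=s, d−9=u, b−10=r, r−11=g, q−12=e.

surge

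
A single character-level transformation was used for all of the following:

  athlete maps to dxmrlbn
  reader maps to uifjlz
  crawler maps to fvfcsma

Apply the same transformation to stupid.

vxzvpl

Each letter shifts forward by (position + 3), i.e. 3, 4, 5, … — the shift grows by one for each successive letter.
For stupid: s+3=v, t+4=x, u+5=z, p+6=v, i+7=p, d+8=l.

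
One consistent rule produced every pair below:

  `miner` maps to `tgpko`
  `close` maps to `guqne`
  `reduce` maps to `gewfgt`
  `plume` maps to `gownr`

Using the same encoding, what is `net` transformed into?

The output letters match the input read backwards, each shifted +2: miner reversed is renim. Read the word backwards and shift each letter +2.
On net: reverse → ten; then shift: t+2=v, e+2=g, n+2=p.

vgp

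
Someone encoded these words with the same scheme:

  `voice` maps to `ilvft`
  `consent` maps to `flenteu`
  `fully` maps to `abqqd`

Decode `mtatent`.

defense

v(21)→i(8) and o(14)→l(11) fit y≡7x+17 (mod 26); the inverse of 7 mod 26 is 15. This is an affine cipher: with a=0,…,z=25, each position x becomes (7x+17) mod 26.
Decoding mtatent: m(12)→15·(12−17)≡3=d; t(19)→15·(19−17)≡4=e; a(0)→15·(0−17)≡5=f; t(19)→15·(19−17)≡4=e; e(4)→15·(4−17)≡13=n; n(13)→15·(13−17)≡18=s; t(19)→15·(19−17)≡4=e (all mod 26).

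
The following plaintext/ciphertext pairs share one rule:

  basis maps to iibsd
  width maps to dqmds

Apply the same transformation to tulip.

In basis: b→i is +7, a→i is +8, s→b is +9, i→s is +10 — the shift increases by 1 each position. Each letter shifts forward by (position + 7), i.e. 7, 8, 9, … — the shift grows by one for each successive letter.
On tulip: t+7=a, u+8=c, l+9=u, i+10=s, p+11=a.

acusa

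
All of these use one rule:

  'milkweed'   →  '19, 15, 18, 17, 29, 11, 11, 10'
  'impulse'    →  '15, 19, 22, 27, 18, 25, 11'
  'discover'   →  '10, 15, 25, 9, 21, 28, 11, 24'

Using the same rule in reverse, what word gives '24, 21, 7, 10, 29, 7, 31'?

m is letter #13 and maps to 19: an offset of 6. Letters become their 1-based position plus 6 (so a→7, b→8, …).
Decoding 24, 21, 7, 10, 29, 7, 31: 24→(24−6)÷1=18=r, 21→(21−6)÷1=15=o, 7→(7−6)÷1=1=a, 10→(10−6)÷1=4=d, 29→(29−6)÷1=23=w, 7→(7−6)÷1=1=a, 31→(31−6)÷1=25=y.

roadway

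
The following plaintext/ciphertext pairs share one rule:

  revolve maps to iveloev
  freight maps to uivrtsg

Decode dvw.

wed

Each letter is replaced by its mirror in the alphabet: a↔z, b↔y, c↔x, and so on (the Atbash cipher).
Undoing it on dvw: d↔w, v↔e, w↔d.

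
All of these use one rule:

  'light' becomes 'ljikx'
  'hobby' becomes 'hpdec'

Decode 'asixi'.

In light: l→l is +0, i→j is +1, g→i is +2, h→k is +3 — the shift increases by 1 each position. The shift increases by 1 at each position, starting from +0: 0, 1, 2, ….
Reversing it on asixi: a−0=a, s−1=r, i−2=g, x−3=u, i−4=e.

argue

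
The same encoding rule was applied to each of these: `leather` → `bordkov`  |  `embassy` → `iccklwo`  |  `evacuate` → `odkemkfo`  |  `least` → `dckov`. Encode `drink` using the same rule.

uxsbn

The output letters match the input read backwards, each shifted +10: leather reversed is rehtael. The word is reversed, then every letter is shifted forward by 10.
For drink: reverse → knird; then shift: k+10=u, n+10=x, i+10=s, r+10=b, d+10=n.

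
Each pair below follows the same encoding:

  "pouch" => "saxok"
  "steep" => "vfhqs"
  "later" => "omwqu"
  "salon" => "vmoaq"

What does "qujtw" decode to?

night

It's a Vigenère-style cipher with numeric key [3,12]: position i shifts by key[i mod 2].
Decoding qujtw: q−3=n, u−12=i, j−3=g, t−12=h, w−3=t.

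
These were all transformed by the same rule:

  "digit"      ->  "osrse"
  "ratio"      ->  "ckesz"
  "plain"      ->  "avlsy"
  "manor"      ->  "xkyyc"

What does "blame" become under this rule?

mvlwp

Shifts by position in digit: pos 0: d→o (+11), pos 1: i→s (+10), pos 2: g→r (+11), pos 3: i→s (+10) — repeating every 2. A repeating key of period 2 is used — shifts +11, +10 over and over.
On blame: b+11=m, l+10=v, a+11=l, m+10=w, e+11=p.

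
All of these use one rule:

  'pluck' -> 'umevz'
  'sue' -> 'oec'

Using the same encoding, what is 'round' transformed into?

nxeyb

The output letters match the input read backwards, each shifted +10: pluck reversed is kculp. The word is reversed, then every letter is shifted forward by 10.
Applying it to round: reverse → dnuor; then shift: d+10=n, n+10=x, u+10=e, o+10=y, r+10=b.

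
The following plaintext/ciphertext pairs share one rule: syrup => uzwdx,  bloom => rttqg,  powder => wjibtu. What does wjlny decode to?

The word is reversed, then every letter is shifted forward by 5.
Decoding wjlny: shift back: w−5=r, j−5=e, l−5=g, n−5=i, y−5=t → regit; then reverse → tiger.

tiger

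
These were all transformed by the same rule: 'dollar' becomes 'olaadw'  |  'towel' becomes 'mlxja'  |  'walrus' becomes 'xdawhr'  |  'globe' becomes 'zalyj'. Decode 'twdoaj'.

cradle

This is an affine cipher: with a=0,…,z=25, each position x becomes (21x+3) mod 26.
Reversing it on twdoaj: t(19)→5·(19−3)≡2=c; w(22)→5·(22−3)≡17=r; d(3)→5·(3−3)≡0=a; o(14)→5·(14−3)≡3=d; a(0)→5·(0−3)≡11=l; j(9)→5·(9−3)≡4=e (all mod 26).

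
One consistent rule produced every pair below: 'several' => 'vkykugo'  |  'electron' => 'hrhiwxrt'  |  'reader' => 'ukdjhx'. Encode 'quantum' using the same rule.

tadtwap

Shifts by position in several: pos 0: s→v (+3), pos 1: e→k (+6), pos 2: v→y (+3), pos 3: e→k (+6) — repeating every 2. The shifts repeat in a cycle of length 2: positions 0,1,… shift by +3, +6, then the pattern repeats.
On quantum: q+3=t, u+6=a, a+3=d, n+6=t, t+3=w, u+6=a, m+3=p.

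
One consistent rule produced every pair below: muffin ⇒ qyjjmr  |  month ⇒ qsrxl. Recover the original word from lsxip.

This is a Caesar cipher with shift 4.
Decoding lsxip: l−4=h, s−4=o, x−4=t, i−4=e, p−4=l.

hotel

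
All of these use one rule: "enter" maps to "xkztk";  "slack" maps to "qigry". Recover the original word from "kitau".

The output letters match the input read backwards, each shifted +6: enter reversed is retne. The word is reversed, then every letter is shifted forward by 6.
Undoing it on kitau: shift back: k−6=e, i−6=c, t−6=n, a−6=u, u−6=o → ecnuo; then reverse → ounce.

ounce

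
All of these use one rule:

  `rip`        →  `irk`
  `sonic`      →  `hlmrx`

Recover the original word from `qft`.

Letters are reflected about the middle of the alphabet (position → 25−position): Atbash.
Undoing it on qft: q↔j, f↔u, t↔g.

jug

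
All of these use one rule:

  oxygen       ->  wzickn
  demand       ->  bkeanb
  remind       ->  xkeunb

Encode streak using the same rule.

gpxkam

o(14)→w(22) and x(23)→z(25) fit y≡9x+0 (mod 26); the inverse of 9 mod 26 is 3. Each letter's alphabet position (a=0..z=25) is mapped through 9·x+0 mod 26 — an affine cipher.
For streak: s(18)→9·18+0≡6=g; t(19)→9·19+0≡15=p; r(17)→9·17+0≡23=x; e(4)→9·4+0≡10=k; a(0)→9·0+0≡0=a; k(10)→9·10+0≡12=m (all mod 26).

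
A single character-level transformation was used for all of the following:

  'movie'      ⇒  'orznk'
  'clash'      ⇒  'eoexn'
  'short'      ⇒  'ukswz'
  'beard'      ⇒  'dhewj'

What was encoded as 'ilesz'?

Each letter shifts forward by (position + 2), i.e. 2, 3, 4, … — the shift grows by one for each successive letter.
Reversing it on ilesz: i−2=g, l−3=i, e−4=a, s−5=n, z−6=t.

giant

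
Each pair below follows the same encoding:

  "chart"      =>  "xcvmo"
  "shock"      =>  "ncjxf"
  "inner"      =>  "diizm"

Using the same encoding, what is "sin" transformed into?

Compare letters: c→x is +21, h→c is +21, a→v is +21 — a constant shift. Every letter moves 21 places later in the alphabet, wrapping around z→a.
For sin: s+21=n, i+21=d, n+21=i.

ndi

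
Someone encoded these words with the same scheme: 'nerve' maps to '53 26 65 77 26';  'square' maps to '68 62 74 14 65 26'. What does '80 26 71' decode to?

n(#14)→53 and e(#5)→26: differences scale by 3, so n = 3·pos + 11. With a=1..z=26, the number is 3·pos + 11.
Undoing it on 80 26 71: 80→(80−11)÷3=23=w, 26→(26−11)÷3=5=e, 71→(71−11)÷3=20=t.

wet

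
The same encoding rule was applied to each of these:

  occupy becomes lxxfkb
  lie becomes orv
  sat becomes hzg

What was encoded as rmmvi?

Each pair mirrors across the alphabet (o↔l, c↔x, c↔x): positions sum to 25. Letters are reflected about the middle of the alphabet (position → 25−position): Atbash.
Reversing it on rmmvi: r↔i, m↔n, m↔n, v↔e, i↔r.

inner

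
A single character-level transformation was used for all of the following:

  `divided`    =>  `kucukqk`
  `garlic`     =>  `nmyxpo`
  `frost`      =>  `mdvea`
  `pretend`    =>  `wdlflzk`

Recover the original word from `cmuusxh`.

vanilla

It's a Vigenère-style cipher with numeric key [7,12]: position i shifts by key[i mod 2].
Undoing it on cmuusxh: c−7=v, m−12=a, u−7=n, u−12=i, s−7=l, x−12=l, h−7=a.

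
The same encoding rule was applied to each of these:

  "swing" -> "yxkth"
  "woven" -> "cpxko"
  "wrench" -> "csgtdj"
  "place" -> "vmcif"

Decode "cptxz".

worry

Shifts by position in swing: pos 0: s→y (+6), pos 1: w→x (+1), pos 2: i→k (+2), pos 3: n→t (+6), pos 4: g→h (+1) — repeating every 3. A repeating key of period 3 is used — shifts +6, +1, +2 over and over.
Decoding cptxz: c−6=w, p−1=o, t−2=r, x−6=r, z−1=y.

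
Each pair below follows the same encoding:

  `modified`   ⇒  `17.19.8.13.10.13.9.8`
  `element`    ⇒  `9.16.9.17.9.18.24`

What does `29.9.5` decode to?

The number is (letter's place in the alphabet, a=1) + 4.
Decoding 29.9.5: 29→(29−4)÷1=25=y, 9→(9−4)÷1=5=e, 5→(5−4)÷1=1=a.

yea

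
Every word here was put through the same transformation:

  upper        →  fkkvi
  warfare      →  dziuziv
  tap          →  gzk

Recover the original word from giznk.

tramp

Each letter is replaced by its mirror in the alphabet: a↔z, b↔y, c↔x, and so on (the Atbash cipher).
Decoding giznk: g↔t, i↔r, z↔a, n↔m, k↔p.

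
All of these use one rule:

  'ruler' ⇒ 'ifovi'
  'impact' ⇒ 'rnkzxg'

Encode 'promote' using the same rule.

kilnlgv

Each pair mirrors across the alphabet (r↔i, u↔f, l↔o): positions sum to 25. Each letter is replaced by its mirror in the alphabet: a↔z, b↔y, c↔x, and so on (the Atbash cipher).
On promote: p↔k, r↔i, o↔l, m↔n, o↔l, t↔g, e↔v.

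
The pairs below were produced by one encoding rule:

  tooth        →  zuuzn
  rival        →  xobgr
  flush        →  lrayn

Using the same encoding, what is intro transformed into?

otzxu

Compare letters: t→z is +6, o→u is +6, o→u is +6 — a constant shift. This is a Caesar cipher with shift 6.
For intro: i+6=o, n+6=t, t+6=z, r+6=x, o+6=u.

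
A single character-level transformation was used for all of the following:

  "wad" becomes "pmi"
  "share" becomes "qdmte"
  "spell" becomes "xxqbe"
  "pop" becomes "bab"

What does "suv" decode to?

The output letters match the input read backwards, each shifted +12: wad reversed is daw. Read the word backwards and shift each letter +12.
Undoing it on suv: shift back: s−12=g, u−12=i, v−12=j → gij; then reverse → jig.

jig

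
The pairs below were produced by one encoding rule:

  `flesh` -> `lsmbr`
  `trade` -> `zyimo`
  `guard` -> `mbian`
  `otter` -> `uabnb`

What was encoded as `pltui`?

jelly

In flesh: f→l is +6, l→s is +7, e→m is +8, s→b is +9 — the shift increases by 1 each position. The shift increases by 1 at each position, starting from +6: 6, 7, 8, ….
Undoing it on pltui: p−6=j, l−7=e, t−8=l, u−9=l, i−10=y.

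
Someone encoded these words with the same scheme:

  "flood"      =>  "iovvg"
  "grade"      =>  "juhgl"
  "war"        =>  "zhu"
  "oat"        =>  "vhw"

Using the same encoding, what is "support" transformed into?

Vowels shift forward by 7 and consonants shift forward by 3.
Applying it to support: s(cons)+3=v, u(vowel)+7=b, p(cons)+3=s, p(cons)+3=s, o(vowel)+7=v, r(cons)+3=u, t(cons)+3=w.

vbssvuw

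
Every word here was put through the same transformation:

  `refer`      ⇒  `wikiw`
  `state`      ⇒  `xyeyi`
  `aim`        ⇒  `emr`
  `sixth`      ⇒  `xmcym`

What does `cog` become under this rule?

The shift depends on letter class: consonant r→w is +5, but vowel e→i is +4. The rule splits by letter class: vowels +4, consonants +5.
On cog: c(cons)+5=h, o(vowel)+4=s, g(cons)+5=l.

hsl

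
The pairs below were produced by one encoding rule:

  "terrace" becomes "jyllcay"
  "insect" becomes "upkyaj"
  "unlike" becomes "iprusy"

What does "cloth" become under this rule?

t(19)→j(9) and e(4)→y(24) fit y≡25x+2 (mod 26); the inverse of 25 mod 26 is 25. Each letter's alphabet position (a=0..z=25) is mapped through 25·x+2 mod 26 — an affine cipher.
On cloth: c(2)→25·2+2≡0=a; l(11)→25·11+2≡17=r; o(14)→25·14+2≡14=o; t(19)→25·19+2≡9=j; h(7)→25·7+2≡21=v (all mod 26).

arojv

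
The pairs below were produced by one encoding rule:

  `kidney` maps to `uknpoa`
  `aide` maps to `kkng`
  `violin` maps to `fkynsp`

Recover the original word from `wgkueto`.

measure

It's a Vigenère-style cipher with numeric key [10,2]: position i shifts by key[i mod 2].
Undoing it on wgkueto: w−10=m, g−2=e, k−10=a, u−2=s, e−10=u, t−2=r, o−10=e.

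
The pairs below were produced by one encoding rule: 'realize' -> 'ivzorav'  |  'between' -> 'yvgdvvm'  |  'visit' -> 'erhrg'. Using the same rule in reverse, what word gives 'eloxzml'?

Each pair mirrors across the alphabet (r↔i, e↔v, a↔z): positions sum to 25. This is the alphabet-reversal cipher (Atbash): a becomes z, b becomes y, etc.
Reversing it on eloxzml: e↔v, l↔o, o↔l, x↔c, z↔a, m↔n, l↔o.

volcano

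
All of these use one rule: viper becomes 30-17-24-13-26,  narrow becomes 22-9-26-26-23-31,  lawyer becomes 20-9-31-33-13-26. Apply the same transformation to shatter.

v is letter #22 and maps to 30: an offset of 8. The number is (letter's place in the alphabet, a=1) + 8.
On shatter: s=19→27, h=8→16, a=1→9, t=20→28, t=20→28, e=5→13, r=18→26.

27-16-9-28-28-13-26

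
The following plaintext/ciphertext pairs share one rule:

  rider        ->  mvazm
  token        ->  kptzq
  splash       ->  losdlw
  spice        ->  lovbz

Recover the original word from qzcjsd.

nebula

r(17)→m(12) and i(8)→v(21) fit y≡25x+3 (mod 26); the inverse of 25 mod 26 is 25. Treating letters as 0–25, the rule is x ↦ 25x + 3 (mod 26).
Reversing it on qzcjsd: q(16)→25·(16−3)≡13=n; z(25)→25·(25−3)≡4=e; c(2)→25·(2−3)≡1=b; j(9)→25·(9−3)≡20=u; s(18)→25·(18−3)≡11=l; d(3)→25·(3−3)≡0=a (all mod 26).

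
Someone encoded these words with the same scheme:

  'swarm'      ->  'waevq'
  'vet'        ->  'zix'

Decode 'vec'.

It's a constant shift of +4 (ROT4).
Undoing it on vec: v−4=r, e−4=a, c−4=y.

ray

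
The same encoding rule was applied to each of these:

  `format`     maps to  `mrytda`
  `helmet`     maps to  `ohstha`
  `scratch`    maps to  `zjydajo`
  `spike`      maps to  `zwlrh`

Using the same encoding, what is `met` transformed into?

The shift depends on letter class: consonant f→m is +7, but vowel o→r is +3. Two shifts are in play — +3 for a/e/i/o/u, +7 for every other letter.
Applying it to met: m(cons)+7=t, e(vowel)+3=h, t(cons)+7=a.

tha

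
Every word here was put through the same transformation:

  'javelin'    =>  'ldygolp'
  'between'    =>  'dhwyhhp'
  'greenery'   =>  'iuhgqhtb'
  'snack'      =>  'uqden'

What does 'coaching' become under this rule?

Shifts by position in javelin: pos 0: j→l (+2), pos 1: a→d (+3), pos 2: v→y (+3), pos 3: e→g (+2), pos 4: l→o (+3), pos 5: i→l (+3) — repeating every 3. The shifts repeat in a cycle of length 3: positions 0,1,… shift by +2, +3, +3, then the pattern repeats.
On coaching: c+2=e, o+3=r, a+3=d, c+2=e, h+3=k, i+3=l, n+2=p, g+3=j.

erdeklpj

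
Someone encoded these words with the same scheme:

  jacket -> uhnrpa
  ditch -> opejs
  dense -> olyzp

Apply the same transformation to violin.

Shifts by position in jacket: pos 0: j→u (+11), pos 1: a→h (+7), pos 2: c→n (+11), pos 3: k→r (+7) — repeating every 2. A repeating key of period 2 is used — shifts +11, +7 over and over.
For violin: v+11=g, i+7=p, o+11=z, l+7=s, i+11=t, n+7=u.

gpzstu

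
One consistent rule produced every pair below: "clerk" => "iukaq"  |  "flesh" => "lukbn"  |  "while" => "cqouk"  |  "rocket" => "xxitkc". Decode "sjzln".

match

Shifts by position in clerk: pos 0: c→i (+6), pos 1: l→u (+9), pos 2: e→k (+6), pos 3: r→a (+9) — repeating every 2. The shifts repeat in a cycle of length 2: positions 0,1,… shift by +6, +9, then the pattern repeats.
Decoding sjzln: s−6=m, j−9=a, z−6=t, l−9=c, n−6=h.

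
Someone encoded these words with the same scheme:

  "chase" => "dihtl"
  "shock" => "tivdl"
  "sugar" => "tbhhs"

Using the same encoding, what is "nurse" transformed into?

obstl

The shift depends on letter class: consonant c→d is +1, but vowel a→h is +7. The rule splits by letter class: vowels +7, consonants +1.
Applying it to nurse: n(cons)+1=o, u(vowel)+7=b, r(cons)+1=s, s(cons)+1=t, e(vowel)+7=l.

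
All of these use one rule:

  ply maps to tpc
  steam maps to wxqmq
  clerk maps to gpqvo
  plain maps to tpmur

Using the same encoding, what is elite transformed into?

qpuxq

The shift depends on letter class: consonant p→t is +4, but vowel e→q is +12. The rule splits by letter class: vowels +12, consonants +4.
For elite: e(vowel)+12=q, l(cons)+4=p, i(vowel)+12=u, t(cons)+4=x, e(vowel)+12=q.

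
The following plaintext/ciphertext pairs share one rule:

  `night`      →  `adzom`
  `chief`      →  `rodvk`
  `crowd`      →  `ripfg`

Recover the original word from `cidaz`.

n(13)→a(0) and i(8)→d(3) fit y≡15x+13 (mod 26); the inverse of 15 mod 26 is 7. Treating letters as 0–25, the rule is x ↦ 15x + 13 (mod 26).
Reversing it on cidaz: c(2)→7·(2−13)≡1=b; i(8)→7·(8−13)≡17=r; d(3)→7·(3−13)≡8=i; a(0)→7·(0−13)≡13=n; z(25)→7·(25−13)≡6=g (all mod 26).

bring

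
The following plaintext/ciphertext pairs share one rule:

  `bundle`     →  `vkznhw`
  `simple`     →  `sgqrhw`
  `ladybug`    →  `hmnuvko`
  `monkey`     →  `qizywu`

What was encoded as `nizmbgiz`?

donation

This is an affine cipher: with a=0,…,z=25, each position x becomes (9x+12) mod 26.
Decoding nizmbgiz: n(13)→3·(13−12)≡3=d; i(8)→3·(8−12)≡14=o; z(25)→3·(25−12)≡13=n; m(12)→3·(12−12)≡0=a; b(1)→3·(1−12)≡19=t; g(6)→3·(6−12)≡8=i; i(8)→3·(8−12)≡14=o; z(25)→3·(25−12)≡13=n (all mod 26).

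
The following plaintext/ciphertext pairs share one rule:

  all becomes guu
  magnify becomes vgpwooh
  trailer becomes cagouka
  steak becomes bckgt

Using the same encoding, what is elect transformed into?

kuklc

The shift depends on letter class: consonant l→u is +9, but vowel a→g is +6. Vowels shift forward by 6 and consonants shift forward by 9.
On elect: e(vowel)+6=k, l(cons)+9=u, e(vowel)+6=k, c(cons)+9=l, t(cons)+9=c.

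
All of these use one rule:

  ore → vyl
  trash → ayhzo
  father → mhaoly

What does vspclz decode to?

olives

Compare letters: o→v is +7, r→y is +7, e→l is +7 — a constant shift. Every letter moves 7 places later in the alphabet, wrapping around z→a.
Undoing it on vspclz: v−7=o, s−7=l, p−7=i, c−7=v, l−7=e, z−7=s.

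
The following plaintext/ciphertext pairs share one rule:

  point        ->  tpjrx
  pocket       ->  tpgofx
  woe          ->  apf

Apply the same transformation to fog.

The shift depends on letter class: consonant p→t is +4, but vowel o→p is +1. The rule splits by letter class: vowels +1, consonants +4.
For fog: f(cons)+4=j, o(vowel)+1=p, g(cons)+4=k.

jpk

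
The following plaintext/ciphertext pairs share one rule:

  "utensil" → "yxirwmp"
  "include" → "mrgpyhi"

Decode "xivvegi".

terrace

Compare letters: u→y is +4, t→x is +4, e→i is +4 — a constant shift. Every letter moves 4 places later in the alphabet, wrapping around z→a.
Reversing it on xivvegi: x−4=t, i−4=e, v−4=r, v−4=r, e−4=a, g−4=c, i−4=e.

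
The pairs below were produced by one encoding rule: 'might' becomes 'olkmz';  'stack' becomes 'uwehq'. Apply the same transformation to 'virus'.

xlvzy

In might: m→o is +2, i→l is +3, g→k is +4, h→m is +5 — the shift increases by 1 each position. The shift increases by 1 at each position, starting from +2: 2, 3, 4, ….
Applying it to virus: v+2=x, i+3=l, r+4=v, u+5=z, s+6=y.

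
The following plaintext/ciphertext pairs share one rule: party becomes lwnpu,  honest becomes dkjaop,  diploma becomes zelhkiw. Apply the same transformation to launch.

hwqjyd

It's a constant shift of +22 (ROT22).
For launch: l+22=h, a+22=w, u+22=q, n+22=j, c+22=y, h+22=d.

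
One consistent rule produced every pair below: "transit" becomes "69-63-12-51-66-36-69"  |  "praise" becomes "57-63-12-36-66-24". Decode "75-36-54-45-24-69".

violet

t(#20)→69 and r(#18)→63: differences scale by 3, so n = 3·pos + 9. With a=1..z=26, the number is 3·pos + 9.
Undoing it on 75-36-54-45-24-69: 75→(75−9)÷3=22=v, 36→(36−9)÷3=9=i, 54→(54−9)÷3=15=o, 45→(45−9)÷3=12=l, 24→(24−9)÷3=5=e, 69→(69−9)÷3=20=t.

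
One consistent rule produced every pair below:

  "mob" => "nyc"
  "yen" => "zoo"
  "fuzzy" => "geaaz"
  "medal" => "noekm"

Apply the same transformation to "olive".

ymswo

The shift depends on letter class: consonant m→n is +1, but vowel o→y is +10. Two shifts are in play — +10 for a/e/i/o/u, +1 for every other letter.
For olive: o(vowel)+10=y, l(cons)+1=m, i(vowel)+10=s, v(cons)+1=w, e(vowel)+10=o.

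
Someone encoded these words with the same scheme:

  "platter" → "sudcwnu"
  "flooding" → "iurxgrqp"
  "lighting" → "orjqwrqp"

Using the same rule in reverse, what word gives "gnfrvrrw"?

Shifts by position in platter: pos 0: p→s (+3), pos 1: l→u (+9), pos 2: a→d (+3), pos 3: t→c (+9) — repeating every 2. The shifts repeat in a cycle of length 2: positions 0,1,… shift by +3, +9, then the pattern repeats.
Reversing it on gnfrvrrw: g−3=d, n−9=e, f−3=c, r−9=i, v−3=s, r−9=i, r−3=o, w−9=n.

decision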